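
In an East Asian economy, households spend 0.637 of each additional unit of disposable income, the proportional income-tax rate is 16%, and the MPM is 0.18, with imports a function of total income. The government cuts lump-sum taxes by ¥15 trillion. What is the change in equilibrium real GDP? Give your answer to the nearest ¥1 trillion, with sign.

A lump-sum tax change of −¥15 trillion shifts disposable income by +¥15 trillion; first-round consumption changes by −c × ΔT = −0.637 × (−¥15 trillion) = +¥9.555 trillion.
Expenditure multiplier = 1/(1 − c(1−t) + m) = 1/(1 − 0.637×0.84 + 0.18) = 1/0.64492 ≈ 1.551.
The tax multiplier is −c × k ≈ −0.988, so ΔY = k × (−c·ΔT) = (+¥9.555 trillion) / 0.64492 ≈ +¥15 trillion.

+¥15 trillion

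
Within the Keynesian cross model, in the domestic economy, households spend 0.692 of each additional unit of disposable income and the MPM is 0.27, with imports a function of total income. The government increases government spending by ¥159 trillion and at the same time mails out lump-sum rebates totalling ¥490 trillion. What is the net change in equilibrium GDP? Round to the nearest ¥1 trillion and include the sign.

Expenditure multiplier = 1/(1 − c + m) = 1/(1 − 0.692 + 0.27) = 1/0.578 ≈ 1.73.
ΔG contributes k·ΔG = (+¥159 trillion) / 0.578 ≈ +¥275.1 trillion.
ΔT of −¥490 trillion changes first-round spending by −c·ΔT = +¥339.08 trillion, contributing k·(−c·ΔT) = (+¥339.08 trillion) / 0.578 ≈ +¥586.6 trillion.
Net ΔY = k(ΔG − c·ΔT) = (+¥498.08 trillion) / 0.578 ≈ +¥862 trillion.

+¥862 trillion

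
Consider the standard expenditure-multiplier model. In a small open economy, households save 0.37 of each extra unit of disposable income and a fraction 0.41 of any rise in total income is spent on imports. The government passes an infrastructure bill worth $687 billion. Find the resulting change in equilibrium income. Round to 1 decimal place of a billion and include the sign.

MPC = 1 − MPS = 1 − 0.37 = 0.63.
Spending multiplier = 1/(1 − c + m) = 1/(1 − 0.63 + 0.41) = 1/0.78 ≈ 1.282.
ΔY = k × ΔG = (+$687 billion) / 0.78 ≈ +$880.8 billion.

+$880.8 billion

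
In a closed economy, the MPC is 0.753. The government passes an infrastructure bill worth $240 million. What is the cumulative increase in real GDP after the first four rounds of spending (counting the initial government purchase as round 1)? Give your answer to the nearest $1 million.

Round 1 adds ΔG = $240 million; each later round is MPC = 0.753 times the previous.
After 4 rounds: 240 + 180.72 + 136.08216 + 102.46986648 = ΔG·(1 − c^4)/(1 − c) = 240 × (1 − 0.321499206081)/0.247 ≈ $659 million.

$659 million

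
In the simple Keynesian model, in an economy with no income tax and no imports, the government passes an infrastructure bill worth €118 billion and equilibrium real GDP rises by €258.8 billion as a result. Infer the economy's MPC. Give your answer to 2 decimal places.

Implied spending multiplier k = ΔY/ΔG = 258.8/118 ≈ 2.1932.
Since k = 1/(1 − MPC), MPC = 1 − 1/k = 1 − ΔG/ΔY = 1 − 118/258.8 ≈ 0.54.

0.54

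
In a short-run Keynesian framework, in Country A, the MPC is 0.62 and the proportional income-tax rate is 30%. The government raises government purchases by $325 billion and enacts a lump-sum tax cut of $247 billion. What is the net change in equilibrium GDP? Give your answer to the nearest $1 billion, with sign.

+$845 billion

Expenditure multiplier = 1/(1 − c(1−t)) = 1/(1 − 0.62×0.7) = 1/0.566 ≈ 1.767.
ΔG contributes k·ΔG = (+$325 billion) / 0.566 ≈ +$574.2 billion.
ΔT of −$247 billion changes first-round spending by −c·ΔT = +$153.14 billion, contributing k·(−c·ΔT) = (+$153.14 billion) / 0.566 ≈ +$270.6 billion.
Net ΔY = k(ΔG − c·ΔT) = (+$478.14 billion) / 0.566 ≈ +$845 billion.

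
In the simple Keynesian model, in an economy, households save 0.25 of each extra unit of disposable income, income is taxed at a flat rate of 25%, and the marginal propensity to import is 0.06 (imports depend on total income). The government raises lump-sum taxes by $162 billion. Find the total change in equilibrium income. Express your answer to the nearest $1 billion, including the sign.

MPC = 1 − MPS = 1 − 0.25 = 0.75.
A lump-sum tax change of +$162 billion shifts disposable income by −$162 billion; first-round consumption changes by −c × ΔT = −0.75 × (+$162 billion) = −$121.5 billion.
Expenditure multiplier = 1/(1 − c(1−t) + m) = 1/(1 − 0.75×0.75 + 0.06) = 1/0.4975 ≈ 2.01.
The tax multiplier is −c × k ≈ −1.508, so ΔY = k × (−c·ΔT) = (−$121.5 billion) / 0.4975 ≈ −$244 billion.

−$244 billion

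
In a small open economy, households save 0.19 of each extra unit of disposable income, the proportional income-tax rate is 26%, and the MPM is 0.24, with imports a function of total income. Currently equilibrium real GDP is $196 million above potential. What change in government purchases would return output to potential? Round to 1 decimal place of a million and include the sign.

−$125.6 million

MPC = 1 − MPS = 1 − 0.19 = 0.81.
Spending multiplier = 1/(1 − c(1−t) + m) = 1/(1 − 0.81×0.74 + 0.24) = 1/0.6406 ≈ 1.561.
Need ΔY = −$196 million, so ΔG = ΔY/k = (−$196 million) × 0.6406 ≈ −$125.6 million.
The government should cut government purchases by $125.6 million.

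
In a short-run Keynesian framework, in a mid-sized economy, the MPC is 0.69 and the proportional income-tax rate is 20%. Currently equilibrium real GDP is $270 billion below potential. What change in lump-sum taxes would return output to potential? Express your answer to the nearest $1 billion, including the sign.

Spending multiplier = 1/(1 − c(1−t)) = 1/(1 − 0.69×0.8) = 1/0.448 ≈ 2.232.
Tax multiplier = −c·k = −0.69/0.448 ≈ −1.54. Need ΔY = +$270 billion, so ΔT = ΔY/(−c·k) = −(+$270 billion) × 0.448 / 0.69 ≈ −$175 billion.
The government should cut lump-sum taxes by $175 billion.

−$175 billion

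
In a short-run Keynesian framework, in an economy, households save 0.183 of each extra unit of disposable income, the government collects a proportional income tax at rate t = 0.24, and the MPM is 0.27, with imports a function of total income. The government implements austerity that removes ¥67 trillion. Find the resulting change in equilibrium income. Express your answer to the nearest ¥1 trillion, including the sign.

MPC = 1 − MPS = 1 − 0.183 = 0.817.
Expenditure multiplier = 1/(1 − c(1−t) + m) = 1/(1 − 0.817×0.76 + 0.27) = 1/0.64908 ≈ 1.541.
ΔY = k × ΔG = (−¥67 trillion) / 0.64908 ≈ −¥103 trillion.

−¥103 trillion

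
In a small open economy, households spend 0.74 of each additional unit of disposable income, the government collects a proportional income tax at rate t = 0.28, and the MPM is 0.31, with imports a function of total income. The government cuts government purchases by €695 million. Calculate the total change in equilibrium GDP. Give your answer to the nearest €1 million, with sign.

−€894 million

Spending multiplier = 1/(1 − c(1−t) + m) = 1/(1 − 0.74×0.72 + 0.31) = 1/0.7772 ≈ 1.287.
ΔY = k × ΔG = (−€695 million) / 0.7772 ≈ −€894 million.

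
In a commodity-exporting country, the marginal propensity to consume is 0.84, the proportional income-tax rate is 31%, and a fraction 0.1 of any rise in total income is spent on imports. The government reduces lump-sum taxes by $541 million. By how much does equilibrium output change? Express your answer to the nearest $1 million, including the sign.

A lump-sum tax change of −$541 million shifts disposable income by +$541 million; first-round consumption changes by −c × ΔT = −0.84 × (−$541 million) = +$454.44 million.
Expenditure multiplier = 1/(1 − c(1−t) + m) = 1/(1 − 0.84×0.69 + 0.1) = 1/0.5204 ≈ 1.922.
The tax multiplier is −c × k ≈ −1.614, so ΔY = k × (−c·ΔT) = (+$454.44 million) / 0.5204 ≈ +$873 million.

+$873 million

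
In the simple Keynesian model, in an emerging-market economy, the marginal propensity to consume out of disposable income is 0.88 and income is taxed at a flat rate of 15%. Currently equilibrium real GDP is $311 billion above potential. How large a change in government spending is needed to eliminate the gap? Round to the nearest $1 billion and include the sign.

Spending multiplier = 1/(1 − c(1−t)) = 1/(1 − 0.88×0.85) = 1/0.252 ≈ 3.968.
Need ΔY = −$311 billion, so ΔG = ΔY/k = (−$311 billion) × 0.252 ≈ −$78 billion.
The government should cut government spending by $78 billion.

−$78 billion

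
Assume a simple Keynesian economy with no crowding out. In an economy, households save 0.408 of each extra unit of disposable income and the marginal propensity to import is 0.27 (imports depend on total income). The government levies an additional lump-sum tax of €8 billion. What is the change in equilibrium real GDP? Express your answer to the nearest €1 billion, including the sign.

MPC = 1 − MPS = 1 − 0.408 = 0.592.
A lump-sum tax change of +€8 billion shifts disposable income by −€8 billion; first-round consumption changes by −c × ΔT = −0.592 × (+€8 billion) = −€4.736 billion.
Expenditure multiplier = 1/(1 − c + m) = 1/(1 − 0.592 + 0.27) = 1/0.678 ≈ 1.475.
The tax multiplier is −c × k ≈ −0.873, so ΔY = k × (−c·ΔT) = (−€4.736 billion) / 0.678 ≈ −€7 billion.

−€7 billion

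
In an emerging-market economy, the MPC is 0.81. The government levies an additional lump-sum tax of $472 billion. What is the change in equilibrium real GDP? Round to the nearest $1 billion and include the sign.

A lump-sum tax change of +$472 billion shifts disposable income by −$472 billion; first-round consumption changes by −c × ΔT = −0.81 × (+$472 billion) = −$382.32 billion.
Expenditure multiplier = 1/(1 − MPC) = 1/(1 − 0.81) = 1/0.19 ≈ 5.263.
The tax multiplier is −c × k ≈ −4.263, so ΔY = k × (−c·ΔT) = (−$382.32 billion) / 0.19 ≈ −$2,012 billion.

−$2,012 billion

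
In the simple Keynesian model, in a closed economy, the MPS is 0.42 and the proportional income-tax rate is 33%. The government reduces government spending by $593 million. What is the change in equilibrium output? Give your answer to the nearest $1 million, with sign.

−$970 million

MPC = 1 − MPS = 1 − 0.42 = 0.58.
Government-spending multiplier = 1/(1 − c(1−t)) = 1/(1 − 0.58×0.67) = 1/0.6114 ≈ 1.636.
ΔY = k × ΔG = (−$593 million) / 0.6114 ≈ −$970 million.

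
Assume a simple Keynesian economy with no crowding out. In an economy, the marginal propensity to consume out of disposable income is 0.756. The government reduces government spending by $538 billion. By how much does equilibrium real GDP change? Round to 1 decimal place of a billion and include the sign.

Government-spending multiplier = 1/(1 − MPC) = 1/(1 − 0.756) = 1/0.244 ≈ 4.098.
ΔY = k × ΔG = (−$538 billion) / 0.244 ≈ −$2,204.9 billion.

−$2,204.9 billion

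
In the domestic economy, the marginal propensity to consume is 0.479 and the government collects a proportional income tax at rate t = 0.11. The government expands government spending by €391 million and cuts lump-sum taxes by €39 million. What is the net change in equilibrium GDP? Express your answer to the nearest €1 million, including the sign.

+€714 million

Expenditure multiplier = 1/(1 − c(1−t)) = 1/(1 − 0.479×0.89) = 1/0.57369 ≈ 1.743.
ΔG contributes k·ΔG = (+€391 million) / 0.57369 ≈ +€681.6 million.
ΔT of −€39 million changes first-round spending by −c·ΔT = +€18.681 million, contributing k·(−c·ΔT) = (+€18.681 million) / 0.57369 ≈ +€32.6 million.
Net ΔY = k(ΔG − c·ΔT) = (+€409.681 million) / 0.57369 ≈ +€714 million.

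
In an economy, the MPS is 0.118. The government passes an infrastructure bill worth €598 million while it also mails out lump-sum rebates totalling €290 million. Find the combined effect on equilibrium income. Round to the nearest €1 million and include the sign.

+€7,235 million

MPC = 1 − MPS = 1 − 0.118 = 0.882.
Expenditure multiplier = 1/(1 − MPC) = 1/(1 − 0.882) = 1/0.118 ≈ 8.475.
ΔG contributes k·ΔG = (+€598 million) / 0.118 ≈ +€5,067.8 million.
ΔT of −€290 million changes first-round spending by −c·ΔT = +€255.78 million, contributing k·(−c·ΔT) = (+€255.78 million) / 0.118 ≈ +€2,167.6 million.
Net ΔY = k(ΔG − c·ΔT) = (+€853.78 million) / 0.118 ≈ +€7,235 million.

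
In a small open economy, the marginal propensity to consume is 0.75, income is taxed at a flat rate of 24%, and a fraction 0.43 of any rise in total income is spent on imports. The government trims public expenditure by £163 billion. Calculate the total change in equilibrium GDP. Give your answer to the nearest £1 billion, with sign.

−£190 billion

Government-spending multiplier = 1/(1 − c(1−t) + m) = 1/(1 − 0.75×0.76 + 0.43) = 1/0.86 ≈ 1.163.
ΔY = k × ΔG = (−£163 billion) / 0.86 ≈ −£190 billion.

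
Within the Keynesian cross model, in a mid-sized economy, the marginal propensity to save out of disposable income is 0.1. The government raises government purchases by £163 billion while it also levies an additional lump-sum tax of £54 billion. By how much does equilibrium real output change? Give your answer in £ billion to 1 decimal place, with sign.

MPC = 1 − MPS = 1 − 0.1 = 0.9.
Expenditure multiplier = 1/(1 − MPC) = 1/(1 − 0.9) = 1/0.1 = 10.
ΔG contributes k·ΔG = (+£163 billion) / 0.1 = +£1,630 billion.
ΔT of +£54 billion changes first-round spending by −c·ΔT = −£48.6 billion, contributing k·(−c·ΔT) = (−£48.6 billion) / 0.1 = −£486 billion.
Net ΔY = k(ΔG − c·ΔT) = (+£114.4 billion) / 0.1 = +£1,144 billion.

+£1,144.0 billion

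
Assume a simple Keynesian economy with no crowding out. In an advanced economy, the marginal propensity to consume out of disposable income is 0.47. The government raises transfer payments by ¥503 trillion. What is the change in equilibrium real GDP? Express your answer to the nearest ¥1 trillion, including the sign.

+¥446 trillion

The transfer change shifts disposable income by +¥503 trillion, so first-round consumption changes by c·ΔTR = 0.47 × (+¥503 trillion) = +¥236.41 trillion.
Expenditure multiplier = 1/(1 − MPC) = 1/(1 − 0.47) = 1/0.53 ≈ 1.887.
The transfer multiplier is c × k ≈ 0.887, so ΔY = k × (c·ΔTR) = (+¥236.41 trillion) / 0.53 ≈ +¥446 trillion.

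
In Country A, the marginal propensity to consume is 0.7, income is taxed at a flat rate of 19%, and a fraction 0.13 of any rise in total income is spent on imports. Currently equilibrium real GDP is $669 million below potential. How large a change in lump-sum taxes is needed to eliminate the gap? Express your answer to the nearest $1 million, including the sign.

−$538 million

Spending multiplier = 1/(1 − c(1−t) + m) = 1/(1 − 0.7×0.81 + 0.13) = 1/0.563 ≈ 1.776.
Tax multiplier = −c·k = −0.7/0.563 ≈ −1.243. Need ΔY = +$669 million, so ΔT = ΔY/(−c·k) = −(+$669 million) × 0.563 / 0.7 ≈ −$538 million.
The government should cut lump-sum taxes by $538 million.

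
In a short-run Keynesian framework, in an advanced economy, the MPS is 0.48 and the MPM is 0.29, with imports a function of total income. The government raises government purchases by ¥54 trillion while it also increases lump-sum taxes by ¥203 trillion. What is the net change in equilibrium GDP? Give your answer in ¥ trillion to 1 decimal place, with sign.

−¥67.0 trillion

MPC = 1 − MPS = 1 − 0.48 = 0.52.
Expenditure multiplier = 1/(1 − c + m) = 1/(1 − 0.52 + 0.29) = 1/0.77 ≈ 1.299.
ΔG contributes k·ΔG = (+¥54 trillion) / 0.77 ≈ +¥70.1 trillion.
ΔT of +¥203 trillion changes first-round spending by −c·ΔT = −¥105.56 trillion, contributing k·(−c·ΔT) = (−¥105.56 trillion) / 0.77 ≈ −¥137.1 trillion.
Net ΔY = k(ΔG − c·ΔT) = (−¥51.56 trillion) / 0.77 ≈ −¥67 trillion.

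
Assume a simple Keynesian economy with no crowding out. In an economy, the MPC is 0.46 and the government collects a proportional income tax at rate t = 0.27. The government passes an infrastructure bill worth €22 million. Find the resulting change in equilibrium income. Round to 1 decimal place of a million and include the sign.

+€33.1 million

Expenditure multiplier = 1/(1 − c(1−t)) = 1/(1 − 0.46×0.73) = 1/0.6642 ≈ 1.506.
ΔY = k × ΔG = (+€22 million) / 0.6642 ≈ +€33.1 million.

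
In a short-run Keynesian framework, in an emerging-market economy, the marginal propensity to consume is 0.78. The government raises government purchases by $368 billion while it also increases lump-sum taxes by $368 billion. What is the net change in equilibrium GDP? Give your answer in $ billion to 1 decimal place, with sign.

Expenditure multiplier = 1/(1 − MPC) = 1/(1 − 0.78) = 1/0.22 ≈ 4.545.
ΔG contributes k·ΔG = (+$368 billion) / 0.22 ≈ +$1,672.7 billion.
ΔT of +$368 billion changes first-round spending by −c·ΔT = −$287.04 billion, contributing k·(−c·ΔT) = (−$287.04 billion) / 0.22 ≈ −$1,304.7 billion.
With ΔG = ΔT and no other leakages, the balanced-budget multiplier is 1, so ΔY = ΔG = +$368 billion.

+$368.0 billion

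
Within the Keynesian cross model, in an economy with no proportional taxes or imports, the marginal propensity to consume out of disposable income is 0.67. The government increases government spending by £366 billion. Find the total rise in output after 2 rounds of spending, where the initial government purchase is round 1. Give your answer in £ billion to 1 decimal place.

Round 1 adds ΔG = £366 billion; each later round is MPC = 0.67 times the previous.
After 2 rounds: 366 + 245.22 = ΔG·(1 − c^2)/(1 − c) = 366 × (1 − 0.4489)/0.33 ≈ £611.2 billion.

£611.2 billion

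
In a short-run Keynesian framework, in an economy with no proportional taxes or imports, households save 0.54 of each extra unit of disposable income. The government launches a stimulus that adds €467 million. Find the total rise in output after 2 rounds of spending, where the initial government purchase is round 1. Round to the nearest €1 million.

€682 million

MPC = 1 − MPS = 1 − 0.54 = 0.46.
Round 1 adds ΔG = €467 million; each later round is MPC = 0.46 times the previous.
After 2 rounds: 467 + 214.82 = ΔG·(1 − c^2)/(1 − c) = 467 × (1 − 0.2116)/0.54 ≈ €682 million.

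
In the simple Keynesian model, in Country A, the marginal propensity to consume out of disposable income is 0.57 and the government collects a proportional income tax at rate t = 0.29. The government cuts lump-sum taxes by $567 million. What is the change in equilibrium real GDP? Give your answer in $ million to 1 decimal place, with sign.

+$542.9 million

A lump-sum tax change of −$567 million shifts disposable income by +$567 million; first-round consumption changes by −c × ΔT = −0.57 × (−$567 million) = +$323.19 million.
Expenditure multiplier = 1/(1 − c(1−t)) = 1/(1 − 0.57×0.71) = 1/0.5953 ≈ 1.68.
The tax multiplier is −c × k ≈ −0.958, so ΔY = k × (−c·ΔT) = (+$323.19 million) / 0.5953 ≈ +$542.9 million.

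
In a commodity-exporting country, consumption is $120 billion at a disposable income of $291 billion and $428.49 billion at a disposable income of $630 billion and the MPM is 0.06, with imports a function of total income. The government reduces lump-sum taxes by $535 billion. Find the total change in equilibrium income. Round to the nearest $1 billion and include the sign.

MPC = ΔC/ΔYd = (428.49 − 120)/(630 − 291) = 308.49/339 = 0.91.
A lump-sum tax change of −$535 billion shifts disposable income by +$535 billion; first-round consumption changes by −c × ΔT = −0.91 × (−$535 billion) = +$486.85 billion.
Expenditure multiplier = 1/(1 − c + m) = 1/(1 − 0.91 + 0.06) = 1/0.15 ≈ 6.667.
The tax multiplier is −c × k ≈ −6.067, so ΔY = k × (−c·ΔT) = (+$486.85 billion) / 0.15 ≈ +$3,246 billion.

+$3,246 billion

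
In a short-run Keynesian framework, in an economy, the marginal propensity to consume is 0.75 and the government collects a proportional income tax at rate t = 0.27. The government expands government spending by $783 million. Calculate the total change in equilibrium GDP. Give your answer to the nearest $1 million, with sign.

Government-spending multiplier = 1/(1 − c(1−t)) = 1/(1 − 0.75×0.73) = 1/0.4525 ≈ 2.21.
ΔY = k × ΔG = (+$783 million) / 0.4525 ≈ +$1,730 million.

+$1,730 million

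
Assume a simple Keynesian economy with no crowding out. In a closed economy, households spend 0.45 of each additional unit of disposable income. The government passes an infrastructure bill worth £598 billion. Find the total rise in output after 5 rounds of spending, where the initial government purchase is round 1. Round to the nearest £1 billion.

Round 1 adds ΔG = £598 billion; each later round is MPC = 0.45 times the previous.
After 5 rounds: 598 + 269.1 + 121.095 + 54.49275 + 24.5217375 = ΔG·(1 − c^5)/(1 − c) = 598 × (1 − 0.0184528125)/0.55 ≈ £1,067 billion.

£1,067 billion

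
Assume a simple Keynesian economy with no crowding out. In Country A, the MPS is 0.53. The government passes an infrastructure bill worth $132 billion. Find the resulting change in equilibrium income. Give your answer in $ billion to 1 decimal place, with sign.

+$249.1 billion

MPC = 1 − MPS = 1 − 0.53 = 0.47.
Spending multiplier = 1/(1 − MPC) = 1/(1 − 0.47) = 1/0.53 ≈ 1.887.
ΔY = k × ΔG = (+$132 billion) / 0.53 ≈ +$249.1 billion.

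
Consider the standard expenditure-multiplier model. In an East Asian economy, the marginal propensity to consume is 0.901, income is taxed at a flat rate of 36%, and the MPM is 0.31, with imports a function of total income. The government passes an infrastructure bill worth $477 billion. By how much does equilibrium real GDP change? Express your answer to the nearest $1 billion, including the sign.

Spending multiplier = 1/(1 − c(1−t) + m) = 1/(1 − 0.901×0.64 + 0.31) = 1/0.73336 ≈ 1.364.
ΔY = k × ΔG = (+$477 billion) / 0.73336 ≈ +$650 billion.

+$650 billion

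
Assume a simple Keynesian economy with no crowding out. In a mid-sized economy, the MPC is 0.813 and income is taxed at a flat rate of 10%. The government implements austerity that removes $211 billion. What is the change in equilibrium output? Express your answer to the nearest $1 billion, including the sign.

Spending multiplier = 1/(1 − c(1−t)) = 1/(1 − 0.813×0.9) = 1/0.2683 ≈ 3.727.
ΔY = k × ΔG = (−$211 billion) / 0.2683 ≈ −$786 billion.

−$786 billion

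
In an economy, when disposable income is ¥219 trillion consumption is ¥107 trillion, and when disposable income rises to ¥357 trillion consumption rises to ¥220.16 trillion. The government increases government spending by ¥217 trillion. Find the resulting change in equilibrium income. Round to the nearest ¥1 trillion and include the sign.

+¥1,206 trillion

MPC = ΔC/ΔYd = (220.16 − 107)/(357 − 219) = 113.16/138 = 0.82.
Government-spending multiplier = 1/(1 − MPC) = 1/(1 − 0.82) = 1/0.18 ≈ 5.556.
ΔY = k × ΔG = (+¥217 trillion) / 0.18 ≈ +¥1,206 trillion.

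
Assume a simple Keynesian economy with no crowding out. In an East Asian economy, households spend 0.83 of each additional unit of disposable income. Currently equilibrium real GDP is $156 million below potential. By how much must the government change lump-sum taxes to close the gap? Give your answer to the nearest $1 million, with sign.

Spending multiplier = 1/(1 − MPC) = 1/(1 − 0.83) = 1/0.17 ≈ 5.882.
Tax multiplier = −c·k = −0.83/0.17 ≈ −4.882. Need ΔY = +$156 million, so ΔT = ΔY/(−c·k) = −(+$156 million) × 0.17 / 0.83 ≈ −$32 million.
The government should cut lump-sum taxes by $32 million.

−$32 million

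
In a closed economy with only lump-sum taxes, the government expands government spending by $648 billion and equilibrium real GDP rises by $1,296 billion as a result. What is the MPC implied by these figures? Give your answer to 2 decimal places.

Implied spending multiplier k = ΔY/ΔG = 1,296/648 = 2.
Since k = 1/(1 − MPC), MPC = 1 − 1/k = 1 − ΔG/ΔY = 1 − 648/1,296 = 0.50.

0.50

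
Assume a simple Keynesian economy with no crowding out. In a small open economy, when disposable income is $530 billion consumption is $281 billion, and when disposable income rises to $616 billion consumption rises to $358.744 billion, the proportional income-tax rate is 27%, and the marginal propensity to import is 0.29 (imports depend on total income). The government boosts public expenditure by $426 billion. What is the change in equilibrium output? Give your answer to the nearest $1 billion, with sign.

+$676 billion

MPC = ΔC/ΔYd = (358.744 − 281)/(616 − 530) = 77.744/86 = 0.904.
Spending multiplier = 1/(1 − c(1−t) + m) = 1/(1 − 0.904×0.73 + 0.29) = 1/0.63008 ≈ 1.587.
ΔY = k × ΔG = (+$426 billion) / 0.63008 ≈ +$676 billion.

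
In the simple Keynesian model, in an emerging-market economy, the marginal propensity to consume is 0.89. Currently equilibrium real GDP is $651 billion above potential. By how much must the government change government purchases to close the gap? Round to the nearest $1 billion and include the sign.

Spending multiplier = 1/(1 − MPC) = 1/(1 − 0.89) = 1/0.11 ≈ 9.091.
Need ΔY = −$651 billion, so ΔG = ΔY/k = (−$651 billion) × 0.11 ≈ −$72 billion.
The government should cut government purchases by $72 billion.

−$72 billion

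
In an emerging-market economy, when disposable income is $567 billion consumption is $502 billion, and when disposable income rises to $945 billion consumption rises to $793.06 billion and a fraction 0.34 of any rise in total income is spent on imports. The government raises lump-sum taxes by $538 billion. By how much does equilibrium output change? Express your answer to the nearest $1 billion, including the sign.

MPC = ΔC/ΔYd = (793.06 − 502)/(945 − 567) = 291.06/378 = 0.77.
A lump-sum tax change of +$538 billion shifts disposable income by −$538 billion; first-round consumption changes by −c × ΔT = −0.77 × (+$538 billion) = −$414.26 billion.
Expenditure multiplier = 1/(1 − c + m) = 1/(1 − 0.77 + 0.34) = 1/0.57 ≈ 1.754.
The tax multiplier is −c × k ≈ −1.351, so ΔY = k × (−c·ΔT) = (−$414.26 billion) / 0.57 ≈ −$727 billion.

−$727 billion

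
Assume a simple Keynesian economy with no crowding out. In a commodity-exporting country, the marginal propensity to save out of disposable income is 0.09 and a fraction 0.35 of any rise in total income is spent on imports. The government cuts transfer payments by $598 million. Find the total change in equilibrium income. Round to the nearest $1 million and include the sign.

MPC = 1 − MPS = 1 − 0.09 = 0.91.
The transfer change shifts disposable income by −$598 million, so first-round consumption changes by c·ΔTR = 0.91 × (−$598 million) = −$544.18 million.
Expenditure multiplier = 1/(1 − c + m) = 1/(1 − 0.91 + 0.35) = 1/0.44 ≈ 2.273.
The transfer multiplier is c × k ≈ 2.068, so ΔY = k × (c·ΔTR) = (−$544.18 million) / 0.44 ≈ −$1,237 million.

−$1,237 million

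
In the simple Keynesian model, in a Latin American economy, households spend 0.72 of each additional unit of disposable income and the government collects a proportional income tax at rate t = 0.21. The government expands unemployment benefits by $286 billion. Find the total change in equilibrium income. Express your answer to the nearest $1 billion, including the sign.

+$478 billion

The transfer change shifts disposable income by +$286 billion, so first-round consumption changes by c·ΔTR = 0.72 × (+$286 billion) = +$205.92 billion.
Expenditure multiplier = 1/(1 − c(1−t)) = 1/(1 − 0.72×0.79) = 1/0.4312 ≈ 2.319.
The transfer multiplier is c × k ≈ 1.67, so ΔY = k × (c·ΔTR) = (+$205.92 billion) / 0.4312 ≈ +$478 billion.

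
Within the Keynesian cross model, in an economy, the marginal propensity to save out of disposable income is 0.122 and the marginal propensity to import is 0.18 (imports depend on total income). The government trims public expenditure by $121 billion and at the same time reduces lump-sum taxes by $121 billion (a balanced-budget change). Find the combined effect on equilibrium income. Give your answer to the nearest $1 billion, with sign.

MPC = 1 − MPS = 1 − 0.122 = 0.878.
Expenditure multiplier = 1/(1 − c + m) = 1/(1 − 0.878 + 0.18) = 1/0.302 ≈ 3.311.
ΔG contributes k·ΔG = (−$121 billion) / 0.302 ≈ −$400.7 billion.
ΔT of −$121 billion changes first-round spending by −c·ΔT = +$106.238 billion, contributing k·(−c·ΔT) = (+$106.238 billion) / 0.302 ≈ +$351.8 billion.
Net ΔY = k(ΔG − c·ΔT) = (−$14.762 billion) / 0.302 ≈ −$49 billion.

−$49 billion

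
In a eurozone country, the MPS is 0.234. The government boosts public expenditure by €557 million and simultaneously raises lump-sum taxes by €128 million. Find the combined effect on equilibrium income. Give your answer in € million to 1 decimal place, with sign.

+€1,961.3 million

MPC = 1 − MPS = 1 − 0.234 = 0.766.
Expenditure multiplier = 1/(1 − MPC) = 1/(1 − 0.766) = 1/0.234 ≈ 4.274.
ΔG contributes k·ΔG = (+€557 million) / 0.234 ≈ +€2,380.3 million.
ΔT of +€128 million changes first-round spending by −c·ΔT = −€98.048 million, contributing k·(−c·ΔT) = (−€98.048 million) / 0.234 ≈ −€419 million.
Net ΔY = k(ΔG − c·ΔT) = (+€458.952 million) / 0.234 ≈ +€1,961.3 million.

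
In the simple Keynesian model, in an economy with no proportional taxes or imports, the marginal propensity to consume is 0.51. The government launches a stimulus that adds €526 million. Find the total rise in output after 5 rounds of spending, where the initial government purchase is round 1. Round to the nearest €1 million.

€1,036 million

Round 1 adds ΔG = €526 million; each later round is MPC = 0.51 times the previous.
After 5 rounds: 526 + 268.26 + 136.8126 + 69.774426 + 35.58495726 = ΔG·(1 − c^5)/(1 − c) = 526 × (1 − 0.0345025251)/0.49 ≈ €1,036 million.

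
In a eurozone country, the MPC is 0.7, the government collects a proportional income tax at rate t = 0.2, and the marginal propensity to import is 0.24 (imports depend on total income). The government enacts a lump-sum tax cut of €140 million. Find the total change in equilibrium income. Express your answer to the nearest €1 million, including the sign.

A lump-sum tax change of −€140 million shifts disposable income by +€140 million; first-round consumption changes by −c × ΔT = −0.7 × (−€140 million) = +€98 million.
Expenditure multiplier = 1/(1 − c(1−t) + m) = 1/(1 − 0.7×0.8 + 0.24) = 1/0.68 ≈ 1.471.
The tax multiplier is −c × k ≈ −1.029, so ΔY = k × (−c·ΔT) = (+€98 million) / 0.68 ≈ +€144 million.

+€144 million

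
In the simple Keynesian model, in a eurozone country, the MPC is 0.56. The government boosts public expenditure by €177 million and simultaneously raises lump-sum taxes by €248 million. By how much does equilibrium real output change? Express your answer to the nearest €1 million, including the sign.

+€87 million

Expenditure multiplier = 1/(1 − MPC) = 1/(1 − 0.56) = 1/0.44 ≈ 2.273.
ΔG contributes k·ΔG = (+€177 million) / 0.44 ≈ +€402.3 million.
ΔT of +€248 million changes first-round spending by −c·ΔT = −€138.88 million, contributing k·(−c·ΔT) = (−€138.88 million) / 0.44 ≈ −€315.6 million.
Net ΔY = k(ΔG − c·ΔT) = (+€38.12 million) / 0.44 ≈ +€87 million.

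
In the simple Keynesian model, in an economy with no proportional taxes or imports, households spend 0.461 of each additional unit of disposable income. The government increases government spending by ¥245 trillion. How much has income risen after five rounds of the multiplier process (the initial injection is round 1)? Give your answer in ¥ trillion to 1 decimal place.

¥445.1 trillion

Round 1 adds ΔG = ¥245 trillion; each later round is MPC = 0.461 times the previous.
After 5 rounds: 245 + 112.945 + 52.067645 + 24.003184345 + 11.065467983045 = ΔG·(1 − c^5)/(1 − c) = 245 × (1 − 0.020821145878301)/0.539 ≈ ¥445.1 trillion.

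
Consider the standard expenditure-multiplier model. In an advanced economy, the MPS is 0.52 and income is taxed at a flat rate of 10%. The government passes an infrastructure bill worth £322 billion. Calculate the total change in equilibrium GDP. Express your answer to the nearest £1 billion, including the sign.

MPC = 1 − MPS = 1 − 0.52 = 0.48.
Spending multiplier = 1/(1 − c(1−t)) = 1/(1 − 0.48×0.9) = 1/0.568 ≈ 1.761.
ΔY = k × ΔG = (+£322 billion) / 0.568 ≈ +£567 billion.

+£567 billion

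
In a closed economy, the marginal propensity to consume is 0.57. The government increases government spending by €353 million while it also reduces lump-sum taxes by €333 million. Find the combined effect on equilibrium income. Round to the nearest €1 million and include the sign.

+€1,262 million

Expenditure multiplier = 1/(1 − MPC) = 1/(1 − 0.57) = 1/0.43 ≈ 2.326.
ΔG contributes k·ΔG = (+€353 million) / 0.43 ≈ +€820.9 million.
ΔT of −€333 million changes first-round spending by −c·ΔT = +€189.81 million, contributing k·(−c·ΔT) = (+€189.81 million) / 0.43 ≈ +€441.4 million.
Net ΔY = k(ΔG − c·ΔT) = (+€542.81 million) / 0.43 ≈ +€1,262 million.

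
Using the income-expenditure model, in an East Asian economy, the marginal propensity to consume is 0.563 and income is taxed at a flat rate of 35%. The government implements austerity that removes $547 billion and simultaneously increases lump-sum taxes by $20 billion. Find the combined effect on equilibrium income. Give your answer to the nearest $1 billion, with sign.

Expenditure multiplier = 1/(1 − c(1−t)) = 1/(1 − 0.563×0.65) = 1/0.63405 ≈ 1.577.
ΔG contributes k·ΔG = (−$547 billion) / 0.63405 ≈ −$862.7 billion.
ΔT of +$20 billion changes first-round spending by −c·ΔT = −$11.26 billion, contributing k·(−c·ΔT) = (−$11.26 billion) / 0.63405 ≈ −$17.8 billion.
Net ΔY = k(ΔG − c·ΔT) = (−$558.26 billion) / 0.63405 ≈ −$880 billion.

−$880 billion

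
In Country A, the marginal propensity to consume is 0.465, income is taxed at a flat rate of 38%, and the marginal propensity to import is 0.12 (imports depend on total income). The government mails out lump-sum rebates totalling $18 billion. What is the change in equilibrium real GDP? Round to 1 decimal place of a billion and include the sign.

+$10.1 billion

A lump-sum tax change of −$18 billion shifts disposable income by +$18 billion; first-round consumption changes by −c × ΔT = −0.465 × (−$18 billion) = +$8.37 billion.
Expenditure multiplier = 1/(1 − c(1−t) + m) = 1/(1 − 0.465×0.62 + 0.12) = 1/0.8317 ≈ 1.202.
The tax multiplier is −c × k ≈ −0.559, so ΔY = k × (−c·ΔT) = (+$8.37 billion) / 0.8317 ≈ +$10.1 billion.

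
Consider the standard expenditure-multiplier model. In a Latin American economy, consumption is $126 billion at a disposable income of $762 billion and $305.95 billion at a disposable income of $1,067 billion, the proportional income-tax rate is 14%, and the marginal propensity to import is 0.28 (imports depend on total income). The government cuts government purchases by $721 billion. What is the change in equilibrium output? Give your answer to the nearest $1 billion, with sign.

MPC = ΔC/ΔYd = (305.95 − 126)/(1,067 − 762) = 179.95/305 = 0.59.
Government-spending multiplier = 1/(1 − c(1−t) + m) = 1/(1 − 0.59×0.86 + 0.28) = 1/0.7726 ≈ 1.294.
ΔY = k × ΔG = (−$721 billion) / 0.7726 ≈ −$933 billion.

−$933 billion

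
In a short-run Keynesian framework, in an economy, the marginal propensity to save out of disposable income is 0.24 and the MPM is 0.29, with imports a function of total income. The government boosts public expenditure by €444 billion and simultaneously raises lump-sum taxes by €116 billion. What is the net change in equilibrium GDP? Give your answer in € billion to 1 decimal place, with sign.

MPC = 1 − MPS = 1 − 0.24 = 0.76.
Expenditure multiplier = 1/(1 − c + m) = 1/(1 − 0.76 + 0.29) = 1/0.53 ≈ 1.887.
ΔG contributes k·ΔG = (+€444 billion) / 0.53 ≈ +€837.7 billion.
ΔT of +€116 billion changes first-round spending by −c·ΔT = −€88.16 billion, contributing k·(−c·ΔT) = (−€88.16 billion) / 0.53 ≈ −€166.3 billion.
Net ΔY = k(ΔG − c·ΔT) = (+€355.84 billion) / 0.53 ≈ +€671.4 billion.

+€671.4 billion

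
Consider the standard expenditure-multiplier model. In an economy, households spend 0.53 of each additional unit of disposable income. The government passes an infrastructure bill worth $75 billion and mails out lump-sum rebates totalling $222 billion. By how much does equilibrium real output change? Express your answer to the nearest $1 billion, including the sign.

+$410 billion

Expenditure multiplier = 1/(1 − MPC) = 1/(1 − 0.53) = 1/0.47 ≈ 2.128.
ΔG contributes k·ΔG = (+$75 billion) / 0.47 ≈ +$159.6 billion.
ΔT of −$222 billion changes first-round spending by −c·ΔT = +$117.66 billion, contributing k·(−c·ΔT) = (+$117.66 billion) / 0.47 ≈ +$250.3 billion.
Net ΔY = k(ΔG − c·ΔT) = (+$192.66 billion) / 0.47 ≈ +$410 billion.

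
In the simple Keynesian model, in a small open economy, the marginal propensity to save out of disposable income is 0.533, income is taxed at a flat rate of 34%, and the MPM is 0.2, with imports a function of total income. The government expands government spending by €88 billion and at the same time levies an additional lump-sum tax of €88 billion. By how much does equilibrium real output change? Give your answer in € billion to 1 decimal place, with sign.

+€52.6 billion

MPC = 1 − MPS = 1 − 0.533 = 0.467.
Expenditure multiplier = 1/(1 − c(1−t) + m) = 1/(1 − 0.467×0.66 + 0.2) = 1/0.89178 ≈ 1.121.
ΔG contributes k·ΔG = (+€88 billion) / 0.89178 ≈ +€98.7 billion.
ΔT of +€88 billion changes first-round spending by −c·ΔT = −€41.096 billion, contributing k·(−c·ΔT) = (−€41.096 billion) / 0.89178 ≈ −€46.1 billion.
Net ΔY = k(ΔG − c·ΔT) = (+€46.904 billion) / 0.89178 ≈ +€52.6 billion.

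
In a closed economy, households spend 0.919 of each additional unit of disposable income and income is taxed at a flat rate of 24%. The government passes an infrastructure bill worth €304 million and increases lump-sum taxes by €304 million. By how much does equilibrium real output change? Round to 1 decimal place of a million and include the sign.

Expenditure multiplier = 1/(1 − c(1−t)) = 1/(1 − 0.919×0.76) = 1/0.30156 ≈ 3.316.
ΔG contributes k·ΔG = (+€304 million) / 0.30156 ≈ +€1,008.1 million.
ΔT of +€304 million changes first-round spending by −c·ΔT = −€279.376 million, contributing k·(−c·ΔT) = (−€279.376 million) / 0.30156 ≈ −€926.4 million.
Net ΔY = k(ΔG − c·ΔT) = (+€24.624 million) / 0.30156 ≈ +€81.7 million.

+€81.7 million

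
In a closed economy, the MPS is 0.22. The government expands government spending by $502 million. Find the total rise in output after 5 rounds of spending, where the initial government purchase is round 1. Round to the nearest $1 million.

MPC = 1 − MPS = 1 − 0.22 = 0.78.
Round 1 adds ΔG = $502 million; each later round is MPC = 0.78 times the previous.
After 5 rounds: 502 + 391.56 + 305.4168 + 238.225104 + 185.81558112 = ΔG·(1 − c^5)/(1 − c) = 502 × (1 − 0.2887174368)/0.22 ≈ $1,623 million.

$1,623 million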